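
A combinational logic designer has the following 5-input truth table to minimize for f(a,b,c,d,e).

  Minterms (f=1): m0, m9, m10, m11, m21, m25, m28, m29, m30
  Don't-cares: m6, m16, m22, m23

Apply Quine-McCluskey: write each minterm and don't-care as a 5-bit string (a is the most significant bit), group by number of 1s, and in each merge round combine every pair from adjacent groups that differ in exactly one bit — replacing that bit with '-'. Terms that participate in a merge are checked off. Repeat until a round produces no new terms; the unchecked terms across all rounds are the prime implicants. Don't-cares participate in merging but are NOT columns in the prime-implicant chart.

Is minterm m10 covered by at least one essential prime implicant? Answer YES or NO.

size-2^0 implicants → 00000(✓)  00110(✓)  01001(✓)  01010(✓)  01011(✓)  10000(✓)  10101(✓)  10110(✓)  10111(✓)  11001(✓)  11100(✓)  11101(✓)  11110(✓)
size-2^1 implicants → -0000  -0110  -1001  010-1  0101-  1-101  1-110  101-1  1011-  11-01  111-0  1110-
Unchecked terms (primes): -0000, -0110, -1001, 010-1, 0101-, 1-101, 1-110, 101-1, 1011-, 11-01, 111-0, 1110-
Minterm coverage:
  m0 ⊆ -0000 [E]
  m9 ⊆ -1001,010-1
  m10 ⊆ 0101- [E]
  m11 ⊆ 010-1,0101-
  m21 ⊆ 1-101,101-1
  m25 ⊆ -1001,11-01
  m28 ⊆ 111-0,1110-
  m29 ⊆ 1-101,11-01,1110-
  m30 ⊆ 1-110,111-0
E = {-0000, 0101-}

YES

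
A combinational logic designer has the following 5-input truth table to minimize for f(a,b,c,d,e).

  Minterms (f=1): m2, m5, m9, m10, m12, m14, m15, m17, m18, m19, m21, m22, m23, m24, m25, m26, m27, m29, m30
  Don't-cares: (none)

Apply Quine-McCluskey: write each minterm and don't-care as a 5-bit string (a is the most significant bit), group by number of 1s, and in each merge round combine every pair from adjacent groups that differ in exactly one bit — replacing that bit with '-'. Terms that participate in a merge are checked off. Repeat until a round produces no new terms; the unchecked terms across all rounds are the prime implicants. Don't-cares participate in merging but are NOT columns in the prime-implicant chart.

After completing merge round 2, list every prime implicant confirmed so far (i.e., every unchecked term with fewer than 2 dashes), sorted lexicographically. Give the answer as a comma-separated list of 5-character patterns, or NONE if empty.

-0101, -1001, 011-0, 0111-

size-2^0 implicants → 00010(✓)  00101(✓)  01001(✓)  01010(✓)  01100(✓)  01110(✓)  01111(✓)  10001(✓)  10010(✓)  10011(✓)  10101(✓)  10110(✓)  10111(✓)  11000(✓)  11001(✓)  11010(✓)  11011(✓)  11101(✓)  11110(✓)
size-2^1 implicants → -0010(✓)  -0101  -1001  -1010(✓)  -1110(✓)  0-010(✓)  01-10(✓)  011-0  0111-  1-001(✓)  1-010(✓)  1-011(✓)  1-101(✓)  1-110(✓)  10-01(✓)  10-10(✓)  10-11(✓)  100-1(✓)  1001-(✓)  101-1(✓)  1011-(✓)  11-01(✓)  11-10(✓)  110-0(✓)  110-1(✓)  1100-(✓)  1101-(✓)
size-2^2 implicants → --010  -1-10  1--01  1--10  1-0-1  1-01-  10--1  10-1-  110--
Unchecked terms (primes): --010, -0101, -1-10, -1001, 011-0, 0111-, 1--01, 1--10, 1-0-1, 1-01-, 10--1, 10-1-, 110--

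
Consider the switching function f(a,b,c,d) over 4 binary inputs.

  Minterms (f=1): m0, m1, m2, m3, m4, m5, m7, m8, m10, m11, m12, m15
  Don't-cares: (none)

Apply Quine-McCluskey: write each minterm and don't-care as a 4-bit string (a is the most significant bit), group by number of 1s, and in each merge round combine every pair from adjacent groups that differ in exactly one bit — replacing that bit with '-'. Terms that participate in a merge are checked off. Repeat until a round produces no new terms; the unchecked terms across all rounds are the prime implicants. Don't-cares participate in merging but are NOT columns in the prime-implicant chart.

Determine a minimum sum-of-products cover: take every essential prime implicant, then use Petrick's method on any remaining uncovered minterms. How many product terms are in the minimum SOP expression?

Round 0: 0000✓ 0001✓ 0010✓ 0011✓ 0100✓ 0101✓ 0111✓ 1000✓ 1010✓ 1011✓ 1100✓ 1111✓
Round 1: -000✓ -010✓ -011✓ -100✓ -111✓ 0-00✓ 0-01✓ 0-11✓ 00-0✓ 00-1✓ 000-✓ 001-✓ 01-1✓ 010-✓ 1-00✓ 1-11✓ 10-0✓ 101-✓
Round 2: --00 --11 -0-0 -01- 0--1 0-0- 00--
PIs = {--00, --11, -0-0, -01-, 0--1, 0-0-, 00--}
Coverage chart:
  m0: --00,-0-0,0-0-,00--
  m1: 0--1,0-0-,00--
  m2: -0-0,-01-,00--
  m3: --11,-01-,0--1,00--
  m4: --00,0-0-
  m5: 0--1,0-0-
  m7: --11,0--1
  m8: --00,-0-0
  m10: -0-0,-01-
  m11: --11,-01-
  m12: --00 ←essential
  m15: --11 ←essential
Essential: --00, --11
Petrick residual → -0-0, 0--1
Min cover (4 terms): c'd' + cd + b'd' + a'd

4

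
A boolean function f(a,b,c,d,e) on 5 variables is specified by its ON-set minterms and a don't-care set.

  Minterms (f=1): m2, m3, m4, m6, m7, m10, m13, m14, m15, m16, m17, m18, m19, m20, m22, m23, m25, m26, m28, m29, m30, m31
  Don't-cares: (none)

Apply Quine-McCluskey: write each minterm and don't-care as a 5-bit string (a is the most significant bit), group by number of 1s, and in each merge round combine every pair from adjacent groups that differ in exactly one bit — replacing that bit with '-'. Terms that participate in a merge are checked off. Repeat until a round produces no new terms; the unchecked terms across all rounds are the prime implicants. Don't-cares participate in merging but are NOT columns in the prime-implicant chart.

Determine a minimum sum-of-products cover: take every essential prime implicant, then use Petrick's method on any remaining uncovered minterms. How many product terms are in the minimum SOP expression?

7

size-2^0 implicants → 00010(✓)  00011(✓)  00100(✓)  00110(✓)  00111(✓)  01010(✓)  01101(✓)  01110(✓)  01111(✓)  10000(✓)  10001(✓)  10010(✓)  10011(✓)  10100(✓)  10110(✓)  10111(✓)  11001(✓)  11010(✓)  11100(✓)  11101(✓)  11110(✓)  11111(✓)
size-2^1 implicants → -0010(✓)  -0011(✓)  -0100(✓)  -0110(✓)  -0111(✓)  -1010(✓)  -1101(✓)  -1110(✓)  -1111(✓)  0-010(✓)  0-110(✓)  0-111(✓)  00-10(✓)  00-11(✓)  0001-(✓)  001-0(✓)  0011-(✓)  01-10(✓)  011-1(✓)  0111-(✓)  1-001  1-010(✓)  1-100(✓)  1-110(✓)  1-111(✓)  10-00(✓)  10-10(✓)  10-11(✓)  100-0(✓)  100-1(✓)  1000-(✓)  1001-(✓)  101-0(✓)  1011-(✓)  11-01  11-10(✓)  111-0(✓)  111-1(✓)  1110-(✓)  1111-(✓)
size-2^2 implicants → --010(✓)  --110(✓)  --111(✓)  -0-10(✓)  -0-11(✓)  -001-(✓)  -01-0  -011-(✓)  -1-10(✓)  -11-1  -111-(✓)  0--10(✓)  0-11-(✓)  00-1-(✓)  1--10(✓)  1-1-0  1-11-(✓)  10--0  10-1-(✓)  100--  111--
size-2^3 implicants → ---10  --11-  -0-1-
Unchecked terms (primes): ---10, --11-, -0-1-, -01-0, -11-1, 1-001, 1-1-0, 10--0, 100--, 11-01, 111--
Minterm coverage:
  m2 ⊆ ---10,-0-1-
  m3 ⊆ -0-1- [E]
  m4 ⊆ -01-0 [E]
  m6 ⊆ ---10,--11-,-0-1-,-01-0
  m7 ⊆ --11-,-0-1-
  m10 ⊆ ---10 [E]
  m13 ⊆ -11-1 [E]
  m14 ⊆ ---10,--11-
  m15 ⊆ --11-,-11-1
  m16 ⊆ 10--0,100--
  m17 ⊆ 1-001,100--
  m18 ⊆ ---10,-0-1-,10--0,100--
  m19 ⊆ -0-1-,100--
  m20 ⊆ -01-0,1-1-0,10--0
  m22 ⊆ ---10,--11-,-0-1-,-01-0,1-1-0,10--0
  m23 ⊆ --11-,-0-1-
  m25 ⊆ 1-001,11-01
  m26 ⊆ ---10 [E]
  m28 ⊆ 1-1-0,111--
  m29 ⊆ -11-1,11-01,111--
  m30 ⊆ ---10,--11-,1-1-0,111--
  m31 ⊆ --11-,-11-1,111--
E = {---10, -0-1-, -01-0, -11-1}
Petrick residual → 1-001, 1-1-0, 10--0
Cover = de' + b'd + b'ce' + bce + ac'd'e + ace' + ab'e'  |cover|=7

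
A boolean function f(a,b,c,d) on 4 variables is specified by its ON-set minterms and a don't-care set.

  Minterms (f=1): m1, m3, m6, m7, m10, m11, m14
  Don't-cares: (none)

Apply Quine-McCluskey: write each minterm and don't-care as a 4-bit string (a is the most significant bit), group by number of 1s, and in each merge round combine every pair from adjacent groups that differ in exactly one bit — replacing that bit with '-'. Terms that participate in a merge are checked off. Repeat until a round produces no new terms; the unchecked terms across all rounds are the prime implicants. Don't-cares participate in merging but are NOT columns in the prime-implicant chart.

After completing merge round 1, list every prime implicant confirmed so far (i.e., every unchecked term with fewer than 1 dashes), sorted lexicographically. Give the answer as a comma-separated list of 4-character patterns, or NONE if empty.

NONE

Round 0: 0001✓ 0011✓ 0110✓ 0111✓ 1010✓ 1011✓ 1110✓
Round 1: -011 -110 0-11 00-1 011- 1-10 101-
PIs = {-011, -110, 0-11, 00-1, 011-, 1-10, 101-}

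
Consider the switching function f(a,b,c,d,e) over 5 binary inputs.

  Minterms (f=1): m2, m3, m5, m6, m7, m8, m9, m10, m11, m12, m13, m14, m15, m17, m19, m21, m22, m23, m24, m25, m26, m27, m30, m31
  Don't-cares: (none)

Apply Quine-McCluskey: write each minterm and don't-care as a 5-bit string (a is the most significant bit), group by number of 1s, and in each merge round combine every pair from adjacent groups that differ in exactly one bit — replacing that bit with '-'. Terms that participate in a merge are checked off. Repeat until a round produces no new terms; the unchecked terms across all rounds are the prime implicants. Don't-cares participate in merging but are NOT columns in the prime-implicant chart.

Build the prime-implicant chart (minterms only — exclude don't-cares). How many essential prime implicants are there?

[col 0] 00010*, 00011*, 00101*, 00110*, 00111*, 01000*, 01001*, 01010*, 01011*, 01100*, 01101*, 01110*, 01111*, 10001*, 10011*, 10101*, 10110*, 10111*, 11000*, 11001*, 11010*, 11011*, 11110*, 11111*
[col 1] -0011*, -0101*, -0110*, -0111*, -1000*, -1001*, -1010*, -1011*, -1110*, -1111*, 0-010*, 0-011*, 0-101*, 0-110*, 0-111*, 00-10*, 00-11*, 0001-*, 001-1*, 0011-*, 01-00*, 01-01*, 01-10*, 01-11*, 010-0*, 010-1*, 0100-*, 0101-*, 011-0*, 011-1*, 0110-*, 0111-*, 1-001*, 1-011*, 1-110*, 1-111*, 10-01*, 10-11*, 100-1*, 101-1*, 1011-*, 11-10*, 11-11*, 110-0*, 110-1*, 1100-*, 1101-*, 1111-*
[col 2] --011*, --110*, --111*, -0-11*, -01-1, -011-*, -1-10*, -1-11*, -10-0*, -10-1*, -100-*, -101-*, -111-*, 0--10*, 0--11*, 0-01-*, 0-1-1, 0-11-*, 00-1-*, 01--0*, 01--1*, 01-0-*, 01-1-*, 010--*, 011--*, 1--11*, 1-0-1, 1-11-*, 10--1, 11-1-*, 110--*
[col 3] ---11, --11-, -1-1-, -10--, 0--1-, 01---
Prime implicants: ---11, --11-, -01-1, -1-1-, -10--, 0--1-, 0-1-1, 01---, 1-0-1, 10--1
PI chart (minterm → PIs covering it):
  2 | 0--1-  (sole → essential)
  3 | ---11,0--1-
  5 | -01-1,0-1-1
  6 | --11-,0--1-
  7 | ---11,--11-,-01-1,0--1-,0-1-1
  8 | -10--,01---
  9 | -10--,01---
  10 | -1-1-,-10--,0--1-,01---
  11 | ---11,-1-1-,-10--,0--1-,01---
  12 | 01---  (sole → essential)
  13 | 0-1-1,01---
  14 | --11-,-1-1-,0--1-,01---
  15 | ---11,--11-,-1-1-,0--1-,0-1-1,01---
  17 | 1-0-1,10--1
  19 | ---11,1-0-1,10--1
  21 | -01-1,10--1
  22 | --11-  (sole → essential)
  23 | ---11,--11-,-01-1,10--1
  24 | -10--  (sole → essential)
  25 | -10--,1-0-1
  26 | -1-1-,-10--
  27 | ---11,-1-1-,-10--,1-0-1
  30 | --11-,-1-1-
  31 | ---11,--11-,-1-1-
Essential prime implicants: --11-, -10--, 0--1-, 01---

4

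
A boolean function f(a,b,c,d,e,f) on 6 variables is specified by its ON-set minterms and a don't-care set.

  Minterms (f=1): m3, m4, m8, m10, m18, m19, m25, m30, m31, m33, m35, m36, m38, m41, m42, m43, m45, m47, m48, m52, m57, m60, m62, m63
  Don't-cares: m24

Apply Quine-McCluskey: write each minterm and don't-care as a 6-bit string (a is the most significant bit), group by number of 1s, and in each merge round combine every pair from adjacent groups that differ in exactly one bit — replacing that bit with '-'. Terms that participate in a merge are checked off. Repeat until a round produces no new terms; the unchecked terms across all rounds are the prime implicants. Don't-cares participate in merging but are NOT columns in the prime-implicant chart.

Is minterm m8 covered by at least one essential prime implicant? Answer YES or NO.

NO

[col 0] 000011*, 000100*, 001000*, 001010*, 010010*, 010011*, 011000*, 011001*, 011110*, 011111*, 100001*, 100011*, 100100*, 100110*, 101001*, 101010*, 101011*, 101101*, 101111*, 110000*, 110100*, 111001*, 111100*, 111110*, 111111*
[col 1] -00011, -00100, -01010, -11001, -11110*, -11111*, 0-0011, 0-1000, 0010-0, 01001-, 01100-, 01111-*, 1-0100, 1-1001, 1-1111, 10-001*, 10-011*, 1000-1*, 1001-0, 101-01*, 101-11*, 1010-1*, 10101-, 1011-1*, 11-100, 110-00, 1111-0, 11111-*
[col 2] -1111-, 10-0-1, 101--1
Prime implicants: -00011, -00100, -01010, -11001, -1111-, 0-0011, 0-1000, 0010-0, 01001-, 01100-, 1-0100, 1-1001, 1-1111, 10-0-1, 1001-0, 101--1, 10101-, 11-100, 110-00, 1111-0
PI chart (minterm → PIs covering it):
  3 | -00011,0-0011
  4 | -00100  (sole → essential)
  8 | 0-1000,0010-0
  10 | -01010,0010-0
  18 | 01001-  (sole → essential)
  19 | 0-0011,01001-
  25 | -11001,01100-
  30 | -1111-  (sole → essential)
  31 | -1111-  (sole → essential)
  33 | 10-0-1  (sole → essential)
  35 | -00011,10-0-1
  36 | -00100,1-0100,1001-0
  38 | 1001-0  (sole → essential)
  41 | 1-1001,10-0-1,101--1
  42 | -01010,10101-
  43 | 10-0-1,101--1,10101-
  45 | 101--1  (sole → essential)
  47 | 1-1111,101--1
  48 | 110-00  (sole → essential)
  52 | 1-0100,11-100,110-00
  57 | -11001,1-1001
  60 | 11-100,1111-0
  62 | -1111-,1111-0
  63 | -1111-,1-1111
Essential prime implicants: -00100, -1111-, 01001-, 10-0-1, 1001-0, 101--1, 110-00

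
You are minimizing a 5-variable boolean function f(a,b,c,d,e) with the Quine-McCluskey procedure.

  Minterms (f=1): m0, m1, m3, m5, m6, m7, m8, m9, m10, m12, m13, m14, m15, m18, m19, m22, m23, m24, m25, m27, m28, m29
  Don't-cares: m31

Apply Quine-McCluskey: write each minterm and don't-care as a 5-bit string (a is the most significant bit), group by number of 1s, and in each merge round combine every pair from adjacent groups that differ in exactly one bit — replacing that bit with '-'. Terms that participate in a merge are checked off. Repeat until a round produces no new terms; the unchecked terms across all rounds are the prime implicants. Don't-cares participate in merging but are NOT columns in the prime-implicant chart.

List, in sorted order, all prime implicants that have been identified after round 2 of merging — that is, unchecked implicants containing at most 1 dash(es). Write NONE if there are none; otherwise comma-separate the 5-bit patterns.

[col 0] 00000*, 00001*, 00011*, 00101*, 00110*, 00111*, 01000*, 01001*, 01010*, 01100*, 01101*, 01110*, 01111*, 10010*, 10011*, 10110*, 10111*, 11000*, 11001*, 11011*, 11100*, 11101*, 11111*
[col 1] -0011*, -0110*, -0111*, -1000*, -1001*, -1100*, -1101*, -1111*, 0-000*, 0-001*, 0-101*, 0-110*, 0-111*, 00-01*, 00-11*, 000-1*, 0000-*, 001-1*, 0011-*, 01-00*, 01-01*, 01-10*, 010-0*, 0100-*, 011-0*, 011-1*, 0110-*, 0111-*, 1-011*, 1-111*, 10-10*, 10-11*, 1001-*, 1011-*, 11-00*, 11-01*, 11-11*, 110-1*, 1100-*, 111-1*, 1110-*
[col 2] --111, -0-11, -011-, -1-00*, -1-01*, -100-*, -11-1, -110-*, 0--01, 0-00-, 0-1-1, 0-11-, 00--1, 01--0, 01-0-*, 011--, 1--11, 10-1-, 11--1, 11-0-*
[col 3] -1-0-
Prime implicants: --111, -0-11, -011-, -1-0-, -11-1, 0--01, 0-00-, 0-1-1, 0-11-, 00--1, 01--0, 011--, 1--11, 10-1-, 11--1

NONE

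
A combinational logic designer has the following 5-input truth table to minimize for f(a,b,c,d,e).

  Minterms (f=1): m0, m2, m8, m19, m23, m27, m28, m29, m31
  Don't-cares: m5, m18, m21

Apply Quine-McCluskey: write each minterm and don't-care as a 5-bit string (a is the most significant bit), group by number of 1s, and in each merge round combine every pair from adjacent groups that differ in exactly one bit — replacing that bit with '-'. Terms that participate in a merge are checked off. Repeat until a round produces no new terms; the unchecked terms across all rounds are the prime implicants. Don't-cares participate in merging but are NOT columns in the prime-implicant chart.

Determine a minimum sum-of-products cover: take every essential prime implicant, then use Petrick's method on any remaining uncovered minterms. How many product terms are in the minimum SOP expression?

4

size-2^0 implicants → 00000(✓)  00010(✓)  00101(✓)  01000(✓)  10010(✓)  10011(✓)  10101(✓)  10111(✓)  11011(✓)  11100(✓)  11101(✓)  11111(✓)
size-2^1 implicants → -0010  -0101  0-000  000-0  1-011(✓)  1-101(✓)  1-111(✓)  10-11(✓)  1001-  101-1(✓)  11-11(✓)  111-1(✓)  1110-
size-2^2 implicants → 1--11  1-1-1
Unchecked terms (primes): -0010, -0101, 0-000, 000-0, 1--11, 1-1-1, 1001-, 1110-
Minterm coverage:
  m0 ⊆ 0-000,000-0
  m2 ⊆ -0010,000-0
  m8 ⊆ 0-000 [E]
  m19 ⊆ 1--11,1001-
  m23 ⊆ 1--11,1-1-1
  m27 ⊆ 1--11 [E]
  m28 ⊆ 1110- [E]
  m29 ⊆ 1-1-1,1110-
  m31 ⊆ 1--11,1-1-1
E = {0-000, 1--11, 1110-}
Petrick residual → -0010
Cover = b'c'de' + a'c'd'e' + ade + abcd'  |cover|=4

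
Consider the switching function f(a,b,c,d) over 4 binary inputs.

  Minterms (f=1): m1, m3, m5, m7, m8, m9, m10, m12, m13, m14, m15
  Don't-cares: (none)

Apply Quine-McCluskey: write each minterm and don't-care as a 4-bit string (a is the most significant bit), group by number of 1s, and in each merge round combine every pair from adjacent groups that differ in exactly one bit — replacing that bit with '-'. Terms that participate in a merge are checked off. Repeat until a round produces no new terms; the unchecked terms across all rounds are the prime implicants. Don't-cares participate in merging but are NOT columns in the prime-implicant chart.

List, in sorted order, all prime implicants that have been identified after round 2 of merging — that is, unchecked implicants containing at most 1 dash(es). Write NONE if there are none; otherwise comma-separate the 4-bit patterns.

size-2^0 implicants → 0001(✓)  0011(✓)  0101(✓)  0111(✓)  1000(✓)  1001(✓)  1010(✓)  1100(✓)  1101(✓)  1110(✓)  1111(✓)
size-2^1 implicants → -001(✓)  -101(✓)  -111(✓)  0-01(✓)  0-11(✓)  00-1(✓)  01-1(✓)  1-00(✓)  1-01(✓)  1-10(✓)  10-0(✓)  100-(✓)  11-0(✓)  11-1(✓)  110-(✓)  111-(✓)
size-2^2 implicants → --01  -1-1  0--1  1--0  1-0-  11--
Unchecked terms (primes): --01, -1-1, 0--1, 1--0, 1-0-, 11--

NONE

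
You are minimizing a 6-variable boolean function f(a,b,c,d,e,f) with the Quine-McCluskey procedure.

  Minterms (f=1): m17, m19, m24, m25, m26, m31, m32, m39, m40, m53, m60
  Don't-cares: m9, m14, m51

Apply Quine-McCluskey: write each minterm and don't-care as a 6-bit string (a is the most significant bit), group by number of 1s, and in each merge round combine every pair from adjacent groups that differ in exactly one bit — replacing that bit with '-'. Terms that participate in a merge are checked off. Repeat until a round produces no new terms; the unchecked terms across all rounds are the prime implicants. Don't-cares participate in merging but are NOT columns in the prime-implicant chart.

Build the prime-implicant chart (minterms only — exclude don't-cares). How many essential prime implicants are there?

Round 0: 001001✓ 001110 010001✓ 010011✓ 011000✓ 011001✓ 011010✓ 011111 100000✓ 100111 101000✓ 110011✓ 110101 111100
Round 1: -10011 0-1001 01-001 0100-1 0110-0 01100- 10-000
PIs = {-10011, 0-1001, 001110, 01-001, 0100-1, 0110-0, 01100-, 011111, 10-000, 100111, 110101, 111100}
Coverage chart:
  m17: 01-001,0100-1
  m19: -10011,0100-1
  m24: 0110-0,01100-
  m25: 0-1001,01-001,01100-
  m26: 0110-0 ←essential
  m31: 011111 ←essential
  m32: 10-000 ←essential
  m39: 100111 ←essential
  m40: 10-000 ←essential
  m53: 110101 ←essential
  m60: 111100 ←essential
Essential: 0110-0, 011111, 10-000, 100111, 110101, 111100

6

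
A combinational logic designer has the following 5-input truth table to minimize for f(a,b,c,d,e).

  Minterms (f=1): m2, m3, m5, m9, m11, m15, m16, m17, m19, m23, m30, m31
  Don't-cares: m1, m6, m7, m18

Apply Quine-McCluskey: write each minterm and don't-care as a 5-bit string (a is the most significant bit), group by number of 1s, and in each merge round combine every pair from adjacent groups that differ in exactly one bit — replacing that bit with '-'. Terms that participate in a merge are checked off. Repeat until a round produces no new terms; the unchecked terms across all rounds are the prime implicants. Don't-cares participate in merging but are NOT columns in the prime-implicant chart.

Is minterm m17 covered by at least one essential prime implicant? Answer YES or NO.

size-2^0 implicants → 00001(✓)  00010(✓)  00011(✓)  00101(✓)  00110(✓)  00111(✓)  01001(✓)  01011(✓)  01111(✓)  10000(✓)  10001(✓)  10010(✓)  10011(✓)  10111(✓)  11110(✓)  11111(✓)
size-2^1 implicants → -0001(✓)  -0010(✓)  -0011(✓)  -0111(✓)  -1111(✓)  0-001(✓)  0-011(✓)  0-111(✓)  00-01(✓)  00-10(✓)  00-11(✓)  000-1(✓)  0001-(✓)  001-1(✓)  0011-(✓)  01-11(✓)  010-1(✓)  1-111(✓)  10-11(✓)  100-0(✓)  100-1(✓)  1000-(✓)  1001-(✓)  1111-
size-2^2 implicants → --111  -0-11  -00-1  -001-  0--11  0-0-1  00--1  00-1-  100--
Unchecked terms (primes): --111, -0-11, -00-1, -001-, 0--11, 0-0-1, 00--1, 00-1-, 100--, 1111-
Minterm coverage:
  m2 ⊆ -001-,00-1-
  m3 ⊆ -0-11,-00-1,-001-,0--11,0-0-1,00--1,00-1-
  m5 ⊆ 00--1 [E]
  m9 ⊆ 0-0-1 [E]
  m11 ⊆ 0--11,0-0-1
  m15 ⊆ --111,0--11
  m16 ⊆ 100-- [E]
  m17 ⊆ -00-1,100--
  m19 ⊆ -0-11,-00-1,-001-,100--
  m23 ⊆ --111,-0-11
  m30 ⊆ 1111- [E]
  m31 ⊆ --111,1111-
E = {0-0-1, 00--1, 100--, 1111-}

YES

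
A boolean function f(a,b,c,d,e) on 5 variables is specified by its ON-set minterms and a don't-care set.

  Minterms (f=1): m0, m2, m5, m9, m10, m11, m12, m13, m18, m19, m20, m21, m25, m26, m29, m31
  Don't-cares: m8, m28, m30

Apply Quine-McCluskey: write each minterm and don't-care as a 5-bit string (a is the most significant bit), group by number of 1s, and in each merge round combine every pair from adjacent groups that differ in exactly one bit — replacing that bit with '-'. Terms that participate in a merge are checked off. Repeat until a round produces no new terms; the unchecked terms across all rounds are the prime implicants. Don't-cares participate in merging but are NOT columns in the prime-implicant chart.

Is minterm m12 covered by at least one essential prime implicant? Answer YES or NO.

NO

Round 0: 00000✓ 00010✓ 00101✓ 01000✓ 01001✓ 01010✓ 01011✓ 01100✓ 01101✓ 10010✓ 10011✓ 10100✓ 10101✓ 11001✓ 11010✓ 11100✓ 11101✓ 11110✓ 11111✓
Round 1: -0010✓ -0101✓ -1001✓ -1010✓ -1100✓ -1101✓ 0-000✓ 0-010✓ 0-101✓ 000-0✓ 01-00✓ 01-01✓ 010-0✓ 010-1✓ 0100-✓ 0101-✓ 0110-✓ 1-010✓ 1-100✓ 1-101✓ 1001- 1010-✓ 11-01✓ 11-10 111-0✓ 111-1✓ 1110-✓ 1111-✓
Round 2: --010 --101 -1-01 -110- 0-0-0 01-0- 010-- 1-10- 111--
PIs = {--010, --101, -1-01, -110-, 0-0-0, 01-0-, 010--, 1-10-, 1001-, 11-10, 111--}
Coverage chart:
  m0: 0-0-0 ←essential
  m2: --010,0-0-0
  m5: --101 ←essential
  m9: -1-01,01-0-,010--
  m10: --010,0-0-0,010--
  m11: 010-- ←essential
  m12: -110-,01-0-
  m13: --101,-1-01,-110-,01-0-
  m18: --010,1001-
  m19: 1001- ←essential
  m20: 1-10- ←essential
  m21: --101,1-10-
  m25: -1-01 ←essential
  m26: --010,11-10
  m29: --101,-1-01,-110-,1-10-,111--
  m31: 111-- ←essential
Essential: --101, -1-01, 0-0-0, 010--, 1-10-, 1001-, 111--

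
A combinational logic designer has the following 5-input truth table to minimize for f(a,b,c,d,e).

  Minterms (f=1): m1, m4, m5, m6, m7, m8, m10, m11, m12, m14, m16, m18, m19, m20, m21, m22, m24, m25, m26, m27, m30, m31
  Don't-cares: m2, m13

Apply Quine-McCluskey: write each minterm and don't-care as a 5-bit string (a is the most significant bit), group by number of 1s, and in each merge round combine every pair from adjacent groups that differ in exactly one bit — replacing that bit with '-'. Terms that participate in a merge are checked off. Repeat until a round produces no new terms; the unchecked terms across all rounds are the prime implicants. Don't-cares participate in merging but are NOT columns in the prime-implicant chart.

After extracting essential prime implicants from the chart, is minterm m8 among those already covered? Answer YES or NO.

[col 0] 00001*, 00010*, 00100*, 00101*, 00110*, 00111*, 01000*, 01010*, 01011*, 01100*, 01101*, 01110*, 10000*, 10010*, 10011*, 10100*, 10101*, 10110*, 11000*, 11001*, 11010*, 11011*, 11110*, 11111*
[col 1] -0010*, -0100*, -0101*, -0110*, -1000*, -1010*, -1011*, -1110*, 0-010*, 0-100*, 0-101*, 0-110*, 00-01, 00-10*, 001-0*, 001-1*, 0010-*, 0011-*, 01-00*, 01-10*, 010-0*, 0101-*, 011-0*, 0110-*, 1-000*, 1-010*, 1-011*, 1-110*, 10-00*, 10-10*, 100-0*, 1001-*, 101-0*, 1010-*, 11-10*, 11-11*, 110-0*, 110-1*, 1100-*, 1101-*, 1111-*
[col 2] --010*, --110*, -0-10*, -01-0, -010-, -1-10*, -10-0, -101-, 0--10*, 0-1-0, 0-10-, 001--, 01--0, 1--10*, 1-0-0, 1-01-, 10--0, 11-1-, 110--
[col 3] ---10
Prime implicants: ---10, -01-0, -010-, -10-0, -101-, 0-1-0, 0-10-, 00-01, 001--, 01--0, 1-0-0, 1-01-, 10--0, 11-1-, 110--
PI chart (minterm → PIs covering it):
  1 | 00-01  (sole → essential)
  4 | -01-0,-010-,0-1-0,0-10-,001--
  5 | -010-,0-10-,00-01,001--
  6 | ---10,-01-0,0-1-0,001--
  7 | 001--  (sole → essential)
  8 | -10-0,01--0
  10 | ---10,-10-0,-101-,01--0
  11 | -101-  (sole → essential)
  12 | 0-1-0,0-10-,01--0
  14 | ---10,0-1-0,01--0
  16 | 1-0-0,10--0
  18 | ---10,1-0-0,1-01-,10--0
  19 | 1-01-  (sole → essential)
  20 | -01-0,-010-,10--0
  21 | -010-  (sole → essential)
  22 | ---10,-01-0,10--0
  24 | -10-0,1-0-0,110--
  25 | 110--  (sole → essential)
  26 | ---10,-10-0,-101-,1-0-0,1-01-,11-1-,110--
  27 | -101-,1-01-,11-1-,110--
  30 | ---10,11-1-
  31 | 11-1-  (sole → essential)
Essential prime implicants: -010-, -101-, 00-01, 001--, 1-01-, 11-1-, 110--

NO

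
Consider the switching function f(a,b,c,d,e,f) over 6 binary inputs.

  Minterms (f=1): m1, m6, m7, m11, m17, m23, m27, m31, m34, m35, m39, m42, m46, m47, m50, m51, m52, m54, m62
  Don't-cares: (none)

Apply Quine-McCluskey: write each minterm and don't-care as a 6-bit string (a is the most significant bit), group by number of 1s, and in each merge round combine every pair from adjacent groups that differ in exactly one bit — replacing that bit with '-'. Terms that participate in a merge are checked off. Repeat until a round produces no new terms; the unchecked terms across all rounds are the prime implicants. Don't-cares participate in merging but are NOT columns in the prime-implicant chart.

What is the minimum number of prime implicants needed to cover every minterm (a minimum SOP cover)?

Round 0: 000001✓ 000110✓ 000111✓ 001011✓ 010001✓ 010111✓ 011011✓ 011111✓ 100010✓ 100011✓ 100111✓ 101010✓ 101110✓ 101111✓ 110010✓ 110011✓ 110100✓ 110110✓ 111110✓
Round 1: -00111 0-0001 0-0111 0-1011 00011- 01-111 011-11 1-0010✓ 1-0011✓ 1-1110 10-010 10-111 100-11 10001-✓ 101-10 10111- 11-110 110-10 11001-✓ 1101-0
Round 2: 1-001-
PIs = {-00111, 0-0001, 0-0111, 0-1011, 00011-, 01-111, 011-11, 1-001-, 1-1110, 10-010, 10-111, 100-11, 101-10, 10111-, 11-110, 110-10, 1101-0}
Coverage chart:
  m1: 0-0001 ←essential
  m6: 00011- ←essential
  m7: -00111,0-0111,00011-
  m11: 0-1011 ←essential
  m17: 0-0001 ←essential
  m23: 0-0111,01-111
  m27: 0-1011,011-11
  m31: 01-111,011-11
  m34: 1-001-,10-010
  m35: 1-001-,100-11
  m39: -00111,10-111,100-11
  m42: 10-010,101-10
  m46: 1-1110,101-10,10111-
  m47: 10-111,10111-
  m50: 1-001-,110-10
  m51: 1-001- ←essential
  m52: 1101-0 ←essential
  m54: 11-110,110-10,1101-0
  m62: 1-1110,11-110
Essential: 0-0001, 0-1011, 00011-, 1-001-, 1101-0
Petrick residual → 01-111, 1-1110, 10-010, 10-111
Min cover (9 terms): a'c'd'e'f + a'cd'ef + a'b'c'de + a'bdef + ac'd'e + acdef' + ab'd'ef' + ab'def + abc'df'

9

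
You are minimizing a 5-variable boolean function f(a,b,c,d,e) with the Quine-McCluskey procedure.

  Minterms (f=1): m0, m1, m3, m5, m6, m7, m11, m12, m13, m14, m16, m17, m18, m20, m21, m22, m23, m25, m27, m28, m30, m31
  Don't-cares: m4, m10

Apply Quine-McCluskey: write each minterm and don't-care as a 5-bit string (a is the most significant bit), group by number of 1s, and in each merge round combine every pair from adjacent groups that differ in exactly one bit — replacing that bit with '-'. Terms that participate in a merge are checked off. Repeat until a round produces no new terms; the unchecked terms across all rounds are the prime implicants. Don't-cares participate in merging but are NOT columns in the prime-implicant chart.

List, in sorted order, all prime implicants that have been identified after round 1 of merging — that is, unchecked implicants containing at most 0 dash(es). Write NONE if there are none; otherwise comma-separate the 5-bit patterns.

size-2^0 implicants → 00000(✓)  00001(✓)  00011(✓)  00100(✓)  00101(✓)  00110(✓)  00111(✓)  01010(✓)  01011(✓)  01100(✓)  01101(✓)  01110(✓)  10000(✓)  10001(✓)  10010(✓)  10100(✓)  10101(✓)  10110(✓)  10111(✓)  11001(✓)  11011(✓)  11100(✓)  11110(✓)  11111(✓)
size-2^1 implicants → -0000(✓)  -0001(✓)  -0100(✓)  -0101(✓)  -0110(✓)  -0111(✓)  -1011  -1100(✓)  -1110(✓)  0-011  0-100(✓)  0-101(✓)  0-110(✓)  00-00(✓)  00-01(✓)  00-11(✓)  000-1(✓)  0000-(✓)  001-0(✓)  001-1(✓)  0010-(✓)  0011-(✓)  01-10  0101-  011-0(✓)  0110-(✓)  1-001  1-100(✓)  1-110(✓)  1-111(✓)  10-00(✓)  10-01(✓)  10-10(✓)  100-0(✓)  1000-(✓)  101-0(✓)  101-1(✓)  1010-(✓)  1011-(✓)  11-11  110-1  111-0(✓)  1111-(✓)
size-2^2 implicants → --100(✓)  --110(✓)  -0-00(✓)  -0-01(✓)  -000-(✓)  -01-0(✓)  -01-1(✓)  -010-(✓)  -011-(✓)  -11-0(✓)  0-1-0(✓)  0-10-  00--1  00-0-(✓)  001--(✓)  1-1-0(✓)  1-11-  10--0  10-0-(✓)  101--(✓)
size-2^3 implicants → --1-0  -0-0-  -01--
Unchecked terms (primes): --1-0, -0-0-, -01--, -1011, 0-011, 0-10-, 00--1, 01-10, 0101-, 1-001, 1-11-, 10--0, 11-11, 110-1

NONE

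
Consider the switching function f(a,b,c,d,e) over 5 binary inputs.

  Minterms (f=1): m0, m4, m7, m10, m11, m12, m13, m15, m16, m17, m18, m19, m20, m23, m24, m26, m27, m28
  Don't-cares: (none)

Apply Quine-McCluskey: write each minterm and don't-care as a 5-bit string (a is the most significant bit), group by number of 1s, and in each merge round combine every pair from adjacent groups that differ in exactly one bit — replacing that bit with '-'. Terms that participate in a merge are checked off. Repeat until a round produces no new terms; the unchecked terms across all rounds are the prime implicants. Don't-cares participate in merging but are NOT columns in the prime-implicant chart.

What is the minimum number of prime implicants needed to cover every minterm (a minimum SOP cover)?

[col 0] 00000*, 00100*, 00111*, 01010*, 01011*, 01100*, 01101*, 01111*, 10000*, 10001*, 10010*, 10011*, 10100*, 10111*, 11000*, 11010*, 11011*, 11100*
[col 1] -0000*, -0100*, -0111, -1010*, -1011*, -1100*, 0-100*, 0-111, 00-00*, 01-11, 0101-*, 011-1, 0110-, 1-000*, 1-010*, 1-011*, 1-100*, 10-00*, 10-11, 100-0*, 100-1*, 1000-*, 1001-*, 11-00*, 110-0*, 1101-*
[col 2] --100, -0-00, -101-, 1--00, 1-0-0, 1-01-, 100--
Prime implicants: --100, -0-00, -0111, -101-, 0-111, 01-11, 011-1, 0110-, 1--00, 1-0-0, 1-01-, 10-11, 100--
PI chart (minterm → PIs covering it):
  0 | -0-00  (sole → essential)
  4 | --100,-0-00
  7 | -0111,0-111
  10 | -101-  (sole → essential)
  11 | -101-,01-11
  12 | --100,0110-
  13 | 011-1,0110-
  15 | 0-111,01-11,011-1
  16 | -0-00,1--00,1-0-0,100--
  17 | 100--  (sole → essential)
  18 | 1-0-0,1-01-,100--
  19 | 1-01-,10-11,100--
  20 | --100,-0-00,1--00
  23 | -0111,10-11
  24 | 1--00,1-0-0
  26 | -101-,1-0-0,1-01-
  27 | -101-,1-01-
  28 | --100,1--00
Essential prime implicants: -0-00, -101-, 100--
Petrick residual → --100, -0111, 011-1, 1--00
Minimum SOP uses 7 PIs: cd'e' + b'd'e' + b'cde + bc'd + a'bce + ad'e' + ab'c'

7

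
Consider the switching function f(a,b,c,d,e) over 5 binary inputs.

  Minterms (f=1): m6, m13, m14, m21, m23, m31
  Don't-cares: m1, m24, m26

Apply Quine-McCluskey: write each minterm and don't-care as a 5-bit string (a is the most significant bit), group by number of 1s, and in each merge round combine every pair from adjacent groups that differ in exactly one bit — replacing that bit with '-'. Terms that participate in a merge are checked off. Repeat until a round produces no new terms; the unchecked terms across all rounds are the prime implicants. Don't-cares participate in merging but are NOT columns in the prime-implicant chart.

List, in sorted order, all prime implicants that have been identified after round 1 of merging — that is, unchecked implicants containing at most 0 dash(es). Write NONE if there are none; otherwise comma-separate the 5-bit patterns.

Round 0: 00001 00110✓ 01101 01110✓ 10101✓ 10111✓ 11000✓ 11010✓ 11111✓
Round 1: 0-110 1-111 101-1 110-0
PIs = {0-110, 00001, 01101, 1-111, 101-1, 110-0}

00001, 01101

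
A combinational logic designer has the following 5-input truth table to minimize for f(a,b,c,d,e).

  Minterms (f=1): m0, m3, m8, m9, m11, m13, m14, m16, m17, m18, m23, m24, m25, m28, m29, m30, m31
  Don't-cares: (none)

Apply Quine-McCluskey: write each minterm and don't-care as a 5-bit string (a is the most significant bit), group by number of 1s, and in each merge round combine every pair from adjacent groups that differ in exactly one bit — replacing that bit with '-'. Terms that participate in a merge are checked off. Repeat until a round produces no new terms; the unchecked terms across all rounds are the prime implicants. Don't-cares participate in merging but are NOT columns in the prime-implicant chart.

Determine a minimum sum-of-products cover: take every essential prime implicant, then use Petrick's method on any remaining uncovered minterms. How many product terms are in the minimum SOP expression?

8

size-2^0 implicants → 00000(✓)  00011(✓)  01000(✓)  01001(✓)  01011(✓)  01101(✓)  01110(✓)  10000(✓)  10001(✓)  10010(✓)  10111(✓)  11000(✓)  11001(✓)  11100(✓)  11101(✓)  11110(✓)  11111(✓)
size-2^1 implicants → -0000(✓)  -1000(✓)  -1001(✓)  -1101(✓)  -1110  0-000(✓)  0-011  01-01(✓)  010-1  0100-(✓)  1-000(✓)  1-001(✓)  1-111  100-0  1000-(✓)  11-00(✓)  11-01(✓)  1100-(✓)  111-0(✓)  111-1(✓)  1110-(✓)  1111-(✓)
size-2^2 implicants → --000  -1-01  -100-  1-00-  11-0-  111--
Unchecked terms (primes): --000, -1-01, -100-, -1110, 0-011, 010-1, 1-00-, 1-111, 100-0, 11-0-, 111--
Minterm coverage:
  m0 ⊆ --000 [E]
  m3 ⊆ 0-011 [E]
  m8 ⊆ --000,-100-
  m9 ⊆ -1-01,-100-,010-1
  m11 ⊆ 0-011,010-1
  m13 ⊆ -1-01 [E]
  m14 ⊆ -1110 [E]
  m16 ⊆ --000,1-00-,100-0
  m17 ⊆ 1-00- [E]
  m18 ⊆ 100-0 [E]
  m23 ⊆ 1-111 [E]
  m24 ⊆ --000,-100-,1-00-,11-0-
  m25 ⊆ -1-01,-100-,1-00-,11-0-
  m28 ⊆ 11-0-,111--
  m29 ⊆ -1-01,11-0-,111--
  m30 ⊆ -1110,111--
  m31 ⊆ 1-111,111--
E = {--000, -1-01, -1110, 0-011, 1-00-, 1-111, 100-0}
Petrick residual → 11-0-
Cover = c'd'e' + bd'e + bcde' + a'c'de + ac'd' + acde + ab'c'e' + abd'  |cover|=8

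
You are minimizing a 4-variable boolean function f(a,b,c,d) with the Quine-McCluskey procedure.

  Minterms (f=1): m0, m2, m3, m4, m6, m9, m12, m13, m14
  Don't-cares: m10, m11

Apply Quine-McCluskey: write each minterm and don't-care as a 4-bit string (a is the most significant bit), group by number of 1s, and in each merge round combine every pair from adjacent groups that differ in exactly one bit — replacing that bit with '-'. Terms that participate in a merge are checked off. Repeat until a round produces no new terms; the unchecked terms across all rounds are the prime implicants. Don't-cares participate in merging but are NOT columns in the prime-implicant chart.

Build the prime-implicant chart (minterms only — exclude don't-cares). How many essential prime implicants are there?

[col 0] 0000*, 0010*, 0011*, 0100*, 0110*, 1001*, 1010*, 1011*, 1100*, 1101*, 1110*
[col 1] -010*, -011*, -100*, -110*, 0-00*, 0-10*, 00-0*, 001-*, 01-0*, 1-01, 1-10*, 10-1, 101-*, 11-0*, 110-
[col 2] --10, -01-, -1-0, 0--0
Prime implicants: --10, -01-, -1-0, 0--0, 1-01, 10-1, 110-
PI chart (minterm → PIs covering it):
  0 | 0--0  (sole → essential)
  2 | --10,-01-,0--0
  3 | -01-  (sole → essential)
  4 | -1-0,0--0
  6 | --10,-1-0,0--0
  9 | 1-01,10-1
  12 | -1-0,110-
  13 | 1-01,110-
  14 | --10,-1-0
Essential prime implicants: -01-, 0--0

2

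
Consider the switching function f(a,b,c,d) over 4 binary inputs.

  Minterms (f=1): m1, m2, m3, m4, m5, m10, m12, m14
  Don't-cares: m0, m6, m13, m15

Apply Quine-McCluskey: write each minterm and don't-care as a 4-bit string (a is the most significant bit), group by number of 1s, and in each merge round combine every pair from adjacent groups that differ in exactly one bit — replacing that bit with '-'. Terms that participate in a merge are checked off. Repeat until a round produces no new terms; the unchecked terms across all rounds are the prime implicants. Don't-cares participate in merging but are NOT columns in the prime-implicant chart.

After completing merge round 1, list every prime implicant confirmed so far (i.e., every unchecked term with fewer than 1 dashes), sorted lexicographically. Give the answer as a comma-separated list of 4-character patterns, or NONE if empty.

[col 0] 0000*, 0001*, 0010*, 0011*, 0100*, 0101*, 0110*, 1010*, 1100*, 1101*, 1110*, 1111*
[col 1] -010*, -100*, -101*, -110*, 0-00*, 0-01*, 0-10*, 00-0*, 00-1*, 000-*, 001-*, 01-0*, 010-*, 1-10*, 11-0*, 11-1*, 110-*, 111-*
[col 2] --10, -1-0, -10-, 0--0, 0-0-, 00--, 11--
Prime implicants: --10, -1-0, -10-, 0--0, 0-0-, 00--, 11--

NONE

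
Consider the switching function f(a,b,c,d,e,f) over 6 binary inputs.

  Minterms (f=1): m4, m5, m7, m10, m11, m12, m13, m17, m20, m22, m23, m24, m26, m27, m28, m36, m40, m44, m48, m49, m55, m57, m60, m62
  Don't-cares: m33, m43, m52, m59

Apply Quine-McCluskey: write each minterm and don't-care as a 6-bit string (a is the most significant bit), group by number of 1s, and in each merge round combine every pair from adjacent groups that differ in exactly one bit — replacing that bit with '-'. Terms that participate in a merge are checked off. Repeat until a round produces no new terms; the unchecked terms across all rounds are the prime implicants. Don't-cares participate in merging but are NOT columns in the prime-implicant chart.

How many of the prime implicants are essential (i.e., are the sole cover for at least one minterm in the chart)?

Round 0: 000100✓ 000101✓ 000111✓ 001010✓ 001011✓ 001100✓ 001101✓ 010001✓ 010100✓ 010110✓ 010111✓ 011000✓ 011010✓ 011011✓ 011100✓ 100001✓ 100100✓ 101000✓ 101011✓ 101100✓ 110000✓ 110001✓ 110100✓ 110111✓ 111001✓ 111011✓ 111100✓ 111110✓
Round 1: -00100✓ -01011✓ -01100✓ -10001 -10100✓ -10111 -11011✓ -11100✓ 0-0100✓ 0-0111 0-1010✓ 0-1011✓ 0-1100✓ 00-100✓ 00-101✓ 0001-1 00010-✓ 00101-✓ 00110-✓ 01-100✓ 0101-0 01011- 011-00 0110-0 01101-✓ 1-0001 1-0100✓ 1-1011✓ 1-1100✓ 10-100✓ 101-00 11-001 11-100✓ 110-00 11000- 1110-1 1111-0
Round 2: --0100✓ --1011 --1100✓ -0-100✓ -1-100✓ 0--100✓ 0-101- 00-10- 1--100✓
Round 3: ---100
PIs = {---100, --1011, -10001, -10111, 0-0111, 0-101-, 00-10-, 0001-1, 0101-0, 01011-, 011-00, 0110-0, 1-0001, 101-00, 11-001, 110-00, 11000-, 1110-1, 1111-0}
Coverage chart:
  m4: ---100,00-10-
  m5: 00-10-,0001-1
  m7: 0-0111,0001-1
  m10: 0-101- ←essential
  m11: --1011,0-101-
  m12: ---100,00-10-
  m13: 00-10- ←essential
  m17: -10001 ←essential
  m20: ---100,0101-0
  m22: 0101-0,01011-
  m23: -10111,0-0111,01011-
  m24: 011-00,0110-0
  m26: 0-101-,0110-0
  m27: --1011,0-101-
  m28: ---100,011-00
  m36: ---100 ←essential
  m40: 101-00 ←essential
  m44: ---100,101-00
  m48: 110-00,11000-
  m49: -10001,1-0001,11-001,11000-
  m55: -10111 ←essential
  m57: 11-001,1110-1
  m60: ---100,1111-0
  m62: 1111-0 ←essential
Essential: ---100, -10001, -10111, 0-101-, 00-10-, 101-00, 1111-0

7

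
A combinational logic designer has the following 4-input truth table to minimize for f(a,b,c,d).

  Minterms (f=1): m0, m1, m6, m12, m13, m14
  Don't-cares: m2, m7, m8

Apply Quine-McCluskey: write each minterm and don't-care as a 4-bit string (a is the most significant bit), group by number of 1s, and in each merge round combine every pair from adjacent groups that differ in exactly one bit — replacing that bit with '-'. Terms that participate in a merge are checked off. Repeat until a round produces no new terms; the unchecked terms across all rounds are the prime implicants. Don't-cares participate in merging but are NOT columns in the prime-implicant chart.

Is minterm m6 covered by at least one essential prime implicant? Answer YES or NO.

NO

[col 0] 0000*, 0001*, 0010*, 0110*, 0111*, 1000*, 1100*, 1101*, 1110*
[col 1] -000, -110, 0-10, 00-0, 000-, 011-, 1-00, 11-0, 110-
Prime implicants: -000, -110, 0-10, 00-0, 000-, 011-, 1-00, 11-0, 110-
PI chart (minterm → PIs covering it):
  0 | -000,00-0,000-
  1 | 000-  (sole → essential)
  6 | -110,0-10,011-
  12 | 1-00,11-0,110-
  13 | 110-  (sole → essential)
  14 | -110,11-0
Essential prime implicants: 000-, 110-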